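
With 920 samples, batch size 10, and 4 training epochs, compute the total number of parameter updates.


Iterations per epoch = 920 / 10 = 92
Total updates = iterations_per_epoch * epochs
= 92 * 4
= 368

368


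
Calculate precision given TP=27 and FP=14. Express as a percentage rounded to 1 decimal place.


Precision = TP / (TP + FP) * 100
= 27 / (27 + 14)
= 27 / 41
= 0.6585
= 65.9%

65.9


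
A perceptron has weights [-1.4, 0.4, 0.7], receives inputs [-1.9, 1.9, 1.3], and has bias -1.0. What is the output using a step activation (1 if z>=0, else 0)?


z = w . x + b
= -1.4*-1.9 + 0.4*1.9 + 0.7*1.3 + -1.0
= 2.66 + 0.76 + 0.91 + -1.0
= 4.33 + -1.0
= 3.33
Since z = 3.33 >= 0, output = 1

1


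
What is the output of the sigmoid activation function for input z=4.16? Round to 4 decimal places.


sigmoid(z) = 1 / (1 + exp(-z))
exp(-(4.16)) = exp(-4.16) = 0.0156
1 + 0.0156 = 1.0156
1 / 1.0156 = 0.9846

0.9846


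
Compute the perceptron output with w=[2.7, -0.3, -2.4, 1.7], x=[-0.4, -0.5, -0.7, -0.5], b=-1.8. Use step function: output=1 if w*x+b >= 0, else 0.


z = w . x + b
= 2.7*-0.4 + -0.3*-0.5 + -2.4*-0.7 + 1.7*-0.5 + -1.8
= -1.08 + 0.15 + 1.68 + -0.85 + -1.8
= -0.1 + -1.8
= -1.9
Since z = -1.9 < 0, output = 0

0


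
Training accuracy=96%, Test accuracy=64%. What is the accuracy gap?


Gap = train_accuracy - test_accuracy
= 96 - 64
= 32%
This large gap strongly indicates overfitting.

32


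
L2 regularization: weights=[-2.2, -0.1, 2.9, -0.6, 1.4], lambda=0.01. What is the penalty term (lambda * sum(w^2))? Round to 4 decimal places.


Squaring each weight:
(-2.2)^2 = 4.84
(-0.1)^2 = 0.01
2.9^2 = 8.41
(-0.6)^2 = 0.36
1.4^2 = 1.96
Sum of squares = 15.58
Penalty = 0.01 * 15.58 = 0.1558

0.1558


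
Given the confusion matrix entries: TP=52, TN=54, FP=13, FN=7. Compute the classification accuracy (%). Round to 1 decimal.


Accuracy = (TP + TN) / (TP + TN + FP + FN) * 100
= (52 + 54) / (52 + 54 + 13 + 7)
= 106 / 126
= 0.8413
= 84.1%

84.1


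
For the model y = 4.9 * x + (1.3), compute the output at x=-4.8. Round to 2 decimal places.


y = 4.9 * -4.8 + (1.3)
= -23.52 + (1.3)
= -22.22

-22.22


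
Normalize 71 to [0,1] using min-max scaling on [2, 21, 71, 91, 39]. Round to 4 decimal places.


Min = 2, Max = 91
Range = 91 - 2 = 89
Scaled = (x - min) / (max - min)
= (71 - 2) / 89
= 69 / 89
= 0.7753

0.7753


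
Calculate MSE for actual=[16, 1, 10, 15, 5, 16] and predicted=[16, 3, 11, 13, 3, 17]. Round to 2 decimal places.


Differences: [0, -2, -1, 2, 2, -1]
Squared errors: [0, 4, 1, 4, 4, 1]
Sum of squared errors = 14
MSE = 14 / 6 = 2.33

2.33


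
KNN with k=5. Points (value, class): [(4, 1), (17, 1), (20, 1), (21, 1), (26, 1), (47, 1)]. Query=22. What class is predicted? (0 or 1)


Distances from query 22:
Point 21 (class 1): distance = 1
Point 20 (class 1): distance = 2
Point 26 (class 1): distance = 4
Point 17 (class 1): distance = 5
Point 4 (class 1): distance = 18
K=5 nearest neighbors: classes = [1, 1, 1, 1, 1]
Votes for class 1: 5 / 5
Majority vote => class 1

1


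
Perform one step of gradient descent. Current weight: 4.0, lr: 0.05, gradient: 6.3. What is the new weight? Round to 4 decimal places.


w_new = w_old - lr * gradient
= 4.0 - 0.05 * 6.3
= 4.0 - (0.315)
= 3.6850

3.6850


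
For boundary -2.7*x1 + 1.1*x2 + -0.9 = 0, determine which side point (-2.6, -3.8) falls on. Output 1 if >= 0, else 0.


Compute -2.7 * -2.6 + 1.1 * -3.8 + -0.9
= 7.02 + -4.18 + -0.9
= 1.94
Since 1.94 >= 0, the point is on the positive side.

1


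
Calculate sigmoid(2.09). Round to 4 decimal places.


sigmoid(z) = 1 / (1 + exp(-z))
exp(-(2.09)) = exp(-2.09) = 0.1237
1 + 0.1237 = 1.1237
1 / 1.1237 = 0.8899

0.8899


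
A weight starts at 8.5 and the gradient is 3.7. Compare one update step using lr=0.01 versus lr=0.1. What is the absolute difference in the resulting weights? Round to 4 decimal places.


With lr=0.01: w_new = 8.5 - 0.01 * 3.7 = 8.463
With lr=0.1: w_new = 8.5 - 0.1 * 3.7 = 8.13
Absolute difference = |8.463 - 8.13|
= 0.3330

0.3330


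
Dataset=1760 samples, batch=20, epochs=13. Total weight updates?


Iterations per epoch = 1760 / 20 = 88
Total updates = iterations_per_epoch * epochs
= 88 * 13
= 1144

1144


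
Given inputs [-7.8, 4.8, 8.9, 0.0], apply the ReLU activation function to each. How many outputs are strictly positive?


ReLU(x) = max(0, x) for each element:
ReLU(-7.8) = 0
ReLU(4.8) = 4.8
ReLU(8.9) = 8.9
ReLU(0.0) = 0
Active neurons (>0): 2

2


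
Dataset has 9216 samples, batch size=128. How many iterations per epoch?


Iterations per epoch = dataset_size / batch_size
= 9216 / 128
= 72

72


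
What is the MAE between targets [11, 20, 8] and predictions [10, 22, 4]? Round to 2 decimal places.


Absolute errors: [1, 2, 4]
Sum of absolute errors = 7
MAE = 7 / 3 = 2.33

2.33


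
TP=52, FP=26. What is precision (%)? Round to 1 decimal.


Precision = TP / (TP + FP) * 100
= 52 / (52 + 26)
= 52 / 78
= 0.6667
= 66.7%

66.7


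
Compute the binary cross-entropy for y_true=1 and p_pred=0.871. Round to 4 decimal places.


For y=1: Loss = -log(p)
= -log(0.871)
= -(-0.1381)
= 0.1381

0.1381


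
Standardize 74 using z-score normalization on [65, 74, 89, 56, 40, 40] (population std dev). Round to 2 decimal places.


Mean = (65 + 74 + 89 + 56 + 40 + 40) / 6 = 60.6667
Variance = sum((x_i - mean)^2) / n = 312.5556
Std = sqrt(312.5556) = 17.6792
Z = (x - mean) / std
= (74 - 60.6667) / 17.6792
= 13.3333 / 17.6792
= 0.75

0.75


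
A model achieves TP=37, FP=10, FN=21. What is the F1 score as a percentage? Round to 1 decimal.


Precision = TP / (TP + FP) = 37 / 47 = 0.7872
Recall = TP / (TP + FN) = 37 / 58 = 0.6379
F1 = 2 * P * R / (P + R)
= 2 * 0.7872 * 0.6379 / (0.7872 + 0.6379)
= 1.0044 / 1.4252
= 0.7048
As percentage: 70.5%

70.5


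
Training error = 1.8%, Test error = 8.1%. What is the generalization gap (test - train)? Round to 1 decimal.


Generalization gap = test_error - train_error
= 8.1 - 1.8
= 6.3%
A moderate gap.

6.3


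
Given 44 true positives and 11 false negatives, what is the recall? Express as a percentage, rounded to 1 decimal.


Recall = TP / (TP + FN) * 100
= 44 / (44 + 11)
= 44 / 55
= 0.8
= 80.0%

80.0


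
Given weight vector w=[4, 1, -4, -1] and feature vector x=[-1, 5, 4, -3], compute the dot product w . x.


Element-wise products:
4 * -1 = -4
1 * 5 = 5
-4 * 4 = -16
-1 * -3 = 3
Sum = -4 + 5 + -16 + 3
= -12

-12


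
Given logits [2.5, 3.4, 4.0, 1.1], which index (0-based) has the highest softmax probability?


Softmax is a monotonic transformation, so it preserves the argmax.
We need to find the index of the maximum logit.
Index 0: 2.5
Index 1: 3.4
Index 2: 4.0
Index 3: 1.1
Maximum logit = 4.0 at index 2

2


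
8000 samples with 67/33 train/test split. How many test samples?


Train samples = 8000 * 67% = 5360
Test samples = 8000 - 5360
= 2640

2640


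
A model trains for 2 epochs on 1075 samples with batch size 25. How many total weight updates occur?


Iterations per epoch = 1075 / 25 = 43
Total updates = iterations_per_epoch * epochs
= 43 * 2
= 86

86


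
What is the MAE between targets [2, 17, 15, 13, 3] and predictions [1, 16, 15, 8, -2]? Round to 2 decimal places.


Absolute errors: [1, 1, 0, 5, 5]
Sum of absolute errors = 12
MAE = 12 / 5 = 2.40

2.40


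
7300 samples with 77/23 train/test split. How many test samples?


Train samples = 7300 * 77% = 5621
Test samples = 7300 - 5621
= 1679

1679


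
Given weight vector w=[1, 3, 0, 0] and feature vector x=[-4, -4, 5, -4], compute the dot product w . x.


Element-wise products:
1 * -4 = -4
3 * -4 = -12
0 * 5 = 0
0 * -4 = 0
Sum = -4 + -12 + 0 + 0
= -16

-16


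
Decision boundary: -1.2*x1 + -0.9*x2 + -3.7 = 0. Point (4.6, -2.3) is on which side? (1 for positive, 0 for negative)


Compute -1.2 * 4.6 + -0.9 * -2.3 + -3.7
= -5.52 + 2.07 + -3.7
= -7.15
Since -7.15 < 0, the point is on the negative side.

0


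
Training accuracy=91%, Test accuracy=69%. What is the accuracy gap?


Gap = train_accuracy - test_accuracy
= 91 - 69
= 22%
This large gap strongly indicates overfitting.

22


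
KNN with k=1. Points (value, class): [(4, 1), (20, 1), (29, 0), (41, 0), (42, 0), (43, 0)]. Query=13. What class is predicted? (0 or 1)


Distances from query 13:
Point 20 (class 1): distance = 7
K=1 nearest neighbors: classes = [1]
Votes for class 1: 1 / 1
Majority vote => class 1

1


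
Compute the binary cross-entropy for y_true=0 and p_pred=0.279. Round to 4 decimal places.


For y=0: Loss = -log(1-p)
= -log(1 - 0.279)
= -log(0.721)
= -(-0.3271)
= 0.3271

0.3271


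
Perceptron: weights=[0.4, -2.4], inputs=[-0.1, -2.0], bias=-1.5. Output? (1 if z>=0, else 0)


z = w . x + b
= 0.4*-0.1 + -2.4*-2.0 + -1.5
= -0.04 + 4.8 + -1.5
= 4.76 + -1.5
= 3.26
Since z = 3.26 >= 0, output = 1

1


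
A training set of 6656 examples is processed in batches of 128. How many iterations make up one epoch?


Iterations per epoch = dataset_size / batch_size
= 6656 / 128
= 52

52


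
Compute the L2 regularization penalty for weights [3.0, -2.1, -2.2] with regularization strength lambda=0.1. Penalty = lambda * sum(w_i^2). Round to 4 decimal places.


Squaring each weight:
3.0^2 = 9.0
(-2.1)^2 = 4.41
(-2.2)^2 = 4.84
Sum of squares = 18.25
Penalty = 0.1 * 18.25 = 1.8250

1.8250


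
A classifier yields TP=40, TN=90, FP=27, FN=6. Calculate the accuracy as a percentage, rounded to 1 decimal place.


Accuracy = (TP + TN) / (TP + TN + FP + FN) * 100
= (40 + 90) / (40 + 90 + 27 + 6)
= 130 / 163
= 0.7975
= 79.8%

79.8


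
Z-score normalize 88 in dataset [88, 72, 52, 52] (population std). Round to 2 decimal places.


Mean = (88 + 72 + 52 + 52) / 4 = 66.0
Variance = sum((x_i - mean)^2) / n = 228.0
Std = sqrt(228.0) = 15.0997
Z = (x - mean) / std
= (88 - 66.0) / 15.0997
= 22.0 / 15.0997
= 1.46

1.46


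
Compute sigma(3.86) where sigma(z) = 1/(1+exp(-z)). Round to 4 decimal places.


sigmoid(z) = 1 / (1 + exp(-z))
exp(-(3.86)) = exp(-3.86) = 0.0211
1 + 0.0211 = 1.0211
1 / 1.0211 = 0.9794

0.9794


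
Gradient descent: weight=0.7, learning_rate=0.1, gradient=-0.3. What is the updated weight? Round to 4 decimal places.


w_new = w_old - lr * gradient
= 0.7 - 0.1 * -0.3
= 0.7 - (-0.03)
= 0.7300

0.7300


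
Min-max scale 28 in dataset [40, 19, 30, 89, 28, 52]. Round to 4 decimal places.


Min = 19, Max = 89
Range = 89 - 19 = 70
Scaled = (x - min) / (max - min)
= (28 - 19) / 70
= 9 / 70
= 0.1286

0.1286


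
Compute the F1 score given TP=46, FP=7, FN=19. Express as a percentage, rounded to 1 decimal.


Precision = TP / (TP + FP) = 46 / 53 = 0.8679
Recall = TP / (TP + FN) = 46 / 65 = 0.7077
F1 = 2 * P * R / (P + R)
= 2 * 0.8679 * 0.7077 / (0.8679 + 0.7077)
= 1.2284 / 1.5756
= 0.7797
As percentage: 78.0%

78.0


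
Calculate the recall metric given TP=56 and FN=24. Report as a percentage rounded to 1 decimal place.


Recall = TP / (TP + FN) * 100
= 56 / (56 + 24)
= 56 / 80
= 0.7
= 70.0%

70.0


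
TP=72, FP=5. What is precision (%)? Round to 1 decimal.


Precision = TP / (TP + FP) * 100
= 72 / (72 + 5)
= 72 / 77
= 0.9351
= 93.5%

93.5


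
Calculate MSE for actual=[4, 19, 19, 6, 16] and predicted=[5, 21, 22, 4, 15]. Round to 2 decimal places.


Differences: [-1, -2, -3, 2, 1]
Squared errors: [1, 4, 9, 4, 1]
Sum of squared errors = 19
MSE = 19 / 5 = 3.80

3.80


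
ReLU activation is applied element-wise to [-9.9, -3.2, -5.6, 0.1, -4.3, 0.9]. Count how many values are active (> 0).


ReLU(x) = max(0, x) for each element:
ReLU(-9.9) = 0
ReLU(-3.2) = 0
ReLU(-5.6) = 0
ReLU(0.1) = 0.1
ReLU(-4.3) = 0
ReLU(0.9) = 0.9
Active neurons (>0): 2

2


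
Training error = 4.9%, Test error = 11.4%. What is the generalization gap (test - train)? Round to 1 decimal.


Generalization gap = test_error - train_error
= 11.4 - 4.9
= 6.5%
A moderate gap.

6.5


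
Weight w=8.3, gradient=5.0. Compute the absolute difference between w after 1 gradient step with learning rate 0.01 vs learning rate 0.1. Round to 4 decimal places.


With lr=0.01: w_new = 8.3 - 0.01 * 5.0 = 8.25
With lr=0.1: w_new = 8.3 - 0.1 * 5.0 = 7.8
Absolute difference = |8.25 - 7.8|
= 0.4500

0.4500


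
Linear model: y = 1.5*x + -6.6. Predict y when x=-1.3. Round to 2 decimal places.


y = 1.5 * -1.3 + (-6.6)
= -1.95 + (-6.6)
= -8.55

-8.55


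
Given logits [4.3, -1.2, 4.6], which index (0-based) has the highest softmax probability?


Softmax is a monotonic transformation, so it preserves the argmax.
We need to find the index of the maximum logit.
Index 0: 4.3
Index 1: -1.2
Index 2: 4.6
Maximum logit = 4.6 at index 2

2


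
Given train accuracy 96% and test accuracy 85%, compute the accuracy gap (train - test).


Gap = train_accuracy - test_accuracy
= 96 - 85
= 11%
This gap suggests the model is overfitting.

11


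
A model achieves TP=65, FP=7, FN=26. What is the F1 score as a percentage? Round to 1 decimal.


Precision = TP / (TP + FP) = 65 / 72 = 0.9028
Recall = TP / (TP + FN) = 65 / 91 = 0.7143
F1 = 2 * P * R / (P + R)
= 2 * 0.9028 * 0.7143 / (0.9028 + 0.7143)
= 1.2897 / 1.6171
= 0.7975
As percentage: 79.8%

79.8


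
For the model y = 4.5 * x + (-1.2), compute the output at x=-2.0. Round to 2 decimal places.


y = 4.5 * -2.0 + (-1.2)
= -9.0 + (-1.2)
= -10.20

-10.20


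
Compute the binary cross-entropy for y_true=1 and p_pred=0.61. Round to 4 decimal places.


For y=1: Loss = -log(p)
= -log(0.61)
= -(-0.4943)
= 0.4943

0.4943


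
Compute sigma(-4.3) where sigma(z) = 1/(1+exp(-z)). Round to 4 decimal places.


sigmoid(z) = 1 / (1 + exp(-z))
exp(-(-4.3)) = exp(4.3) = 73.6998
1 + 73.6998 = 74.6998
1 / 74.6998 = 0.0134

0.0134


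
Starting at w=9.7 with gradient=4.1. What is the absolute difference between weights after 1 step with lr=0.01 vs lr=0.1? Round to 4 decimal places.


With lr=0.01: w_new = 9.7 - 0.01 * 4.1 = 9.659
With lr=0.1: w_new = 9.7 - 0.1 * 4.1 = 9.29
Absolute difference = |9.659 - 9.29|
= 0.3690

0.3690


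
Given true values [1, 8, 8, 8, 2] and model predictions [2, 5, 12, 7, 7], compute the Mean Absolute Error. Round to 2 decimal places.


Absolute errors: [1, 3, 4, 1, 5]
Sum of absolute errors = 14
MAE = 14 / 5 = 2.80

2.80


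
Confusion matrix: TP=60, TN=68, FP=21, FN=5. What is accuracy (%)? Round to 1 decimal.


Accuracy = (TP + TN) / (TP + TN + FP + FN) * 100
= (60 + 68) / (60 + 68 + 21 + 5)
= 128 / 154
= 0.8312
= 83.1%

83.1


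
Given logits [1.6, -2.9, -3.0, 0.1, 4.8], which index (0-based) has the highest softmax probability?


Softmax is a monotonic transformation, so it preserves the argmax.
We need to find the index of the maximum logit.
Index 0: 1.6
Index 1: -2.9
Index 2: -3.0
Index 3: 0.1
Index 4: 4.8
Maximum logit = 4.8 at index 4

4


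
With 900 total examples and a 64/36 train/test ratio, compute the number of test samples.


Train samples = 900 * 64% = 576
Test samples = 900 - 576
= 324

324


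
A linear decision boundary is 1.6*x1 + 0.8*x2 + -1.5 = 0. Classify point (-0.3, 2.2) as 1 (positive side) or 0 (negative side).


Compute 1.6 * -0.3 + 0.8 * 2.2 + -1.5
= -0.48 + 1.76 + -1.5
= -0.22
Since -0.22 < 0, the point is on the negative side.

0


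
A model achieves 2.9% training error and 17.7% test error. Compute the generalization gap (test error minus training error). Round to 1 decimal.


Generalization gap = test_error - train_error
= 17.7 - 2.9
= 14.8%
A large gap suggests overfitting.

14.8


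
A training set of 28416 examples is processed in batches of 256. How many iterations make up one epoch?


Iterations per epoch = dataset_size / batch_size
= 28416 / 256
= 111

111


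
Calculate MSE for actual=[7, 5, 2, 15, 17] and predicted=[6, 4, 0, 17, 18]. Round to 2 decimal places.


Differences: [1, 1, 2, -2, -1]
Squared errors: [1, 1, 4, 4, 1]
Sum of squared errors = 11
MSE = 11 / 5 = 2.20

2.20


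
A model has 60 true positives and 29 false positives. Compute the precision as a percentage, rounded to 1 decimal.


Precision = TP / (TP + FP) * 100
= 60 / (60 + 29)
= 60 / 89
= 0.6742
= 67.4%

67.4


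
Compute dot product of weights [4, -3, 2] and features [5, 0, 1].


Element-wise products:
4 * 5 = 20
-3 * 0 = 0
2 * 1 = 2
Sum = 20 + 0 + 2
= 22

22


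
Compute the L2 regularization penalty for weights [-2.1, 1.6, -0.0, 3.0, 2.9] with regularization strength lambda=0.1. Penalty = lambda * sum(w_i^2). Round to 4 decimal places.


Squaring each weight:
(-2.1)^2 = 4.41
1.6^2 = 2.56
(-0.0)^2 = 0.0
3.0^2 = 9.0
2.9^2 = 8.41
Sum of squares = 24.38
Penalty = 0.1 * 24.38 = 2.4380

2.4380


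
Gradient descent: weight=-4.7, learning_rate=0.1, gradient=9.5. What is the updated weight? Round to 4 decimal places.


w_new = w_old - lr * gradient
= -4.7 - 0.1 * 9.5
= -4.7 - (0.95)
= -5.6500

-5.6500


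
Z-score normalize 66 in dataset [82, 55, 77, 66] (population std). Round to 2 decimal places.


Mean = (82 + 55 + 77 + 66) / 4 = 70.0
Variance = sum((x_i - mean)^2) / n = 108.5
Std = sqrt(108.5) = 10.4163
Z = (x - mean) / std
= (66 - 70.0) / 10.4163
= -4.0 / 10.4163
= -0.38

-0.38


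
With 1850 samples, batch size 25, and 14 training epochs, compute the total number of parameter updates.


Iterations per epoch = 1850 / 25 = 74
Total updates = iterations_per_epoch * epochs
= 74 * 14
= 1036

1036


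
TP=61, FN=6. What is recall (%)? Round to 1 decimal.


Recall = TP / (TP + FN) * 100
= 61 / (61 + 6)
= 61 / 67
= 0.9104
= 91.0%

91.0


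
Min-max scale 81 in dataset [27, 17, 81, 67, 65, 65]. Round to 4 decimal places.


Min = 17, Max = 81
Range = 81 - 17 = 64
Scaled = (x - min) / (max - min)
= (81 - 17) / 64
= 64 / 64
= 1.0000

1.0000


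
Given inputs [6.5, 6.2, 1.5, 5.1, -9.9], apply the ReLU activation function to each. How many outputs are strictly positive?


ReLU(x) = max(0, x) for each element:
ReLU(6.5) = 6.5
ReLU(6.2) = 6.2
ReLU(1.5) = 1.5
ReLU(5.1) = 5.1
ReLU(-9.9) = 0
Active neurons (>0): 4

4


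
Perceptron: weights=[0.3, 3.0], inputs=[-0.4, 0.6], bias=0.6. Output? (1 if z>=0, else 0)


z = w . x + b
= 0.3*-0.4 + 3.0*0.6 + 0.6
= -0.12 + 1.8 + 0.6
= 1.68 + 0.6
= 2.28
Since z = 2.28 >= 0, output = 1

1


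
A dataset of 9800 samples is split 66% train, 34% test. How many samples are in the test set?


Train samples = 9800 * 66% = 6468
Test samples = 9800 - 6468
= 3332

3332


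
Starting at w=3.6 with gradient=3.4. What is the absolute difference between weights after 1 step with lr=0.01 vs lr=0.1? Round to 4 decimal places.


With lr=0.01: w_new = 3.6 - 0.01 * 3.4 = 3.566
With lr=0.1: w_new = 3.6 - 0.1 * 3.4 = 3.26
Absolute difference = |3.566 - 3.26|
= 0.3060

0.3060


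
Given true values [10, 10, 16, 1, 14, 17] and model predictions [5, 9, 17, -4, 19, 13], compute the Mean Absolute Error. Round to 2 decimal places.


Absolute errors: [5, 1, 1, 5, 5, 4]
Sum of absolute errors = 21
MAE = 21 / 6 = 3.50

3.50


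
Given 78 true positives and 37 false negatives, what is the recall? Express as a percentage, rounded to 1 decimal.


Recall = TP / (TP + FN) * 100
= 78 / (78 + 37)
= 78 / 115
= 0.6783
= 67.8%

67.8


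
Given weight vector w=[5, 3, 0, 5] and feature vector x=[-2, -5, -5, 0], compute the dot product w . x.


Element-wise products:
5 * -2 = -10
3 * -5 = -15
0 * -5 = 0
5 * 0 = 0
Sum = -10 + -15 + 0 + 0
= -25

-25


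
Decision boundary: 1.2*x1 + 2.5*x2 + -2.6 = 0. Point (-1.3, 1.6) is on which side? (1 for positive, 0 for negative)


Compute 1.2 * -1.3 + 2.5 * 1.6 + -2.6
= -1.56 + 4.0 + -2.6
= -0.16
Since -0.16 < 0, the point is on the negative side.

0


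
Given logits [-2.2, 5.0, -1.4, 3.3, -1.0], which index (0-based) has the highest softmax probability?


Softmax is a monotonic transformation, so it preserves the argmax.
We need to find the index of the maximum logit.
Index 0: -2.2
Index 1: 5.0
Index 2: -1.4
Index 3: 3.3
Index 4: -1.0
Maximum logit = 5.0 at index 1

1


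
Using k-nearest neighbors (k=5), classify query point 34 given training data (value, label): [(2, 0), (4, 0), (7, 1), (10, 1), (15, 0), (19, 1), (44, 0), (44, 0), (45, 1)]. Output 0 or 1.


Distances from query 34:
Point 44 (class 0): distance = 10
Point 44 (class 0): distance = 10
Point 45 (class 1): distance = 11
Point 19 (class 1): distance = 15
Point 15 (class 0): distance = 19
K=5 nearest neighbors: classes = [0, 0, 1, 1, 0]
Votes for class 1: 2 / 5
Majority vote => class 0

0


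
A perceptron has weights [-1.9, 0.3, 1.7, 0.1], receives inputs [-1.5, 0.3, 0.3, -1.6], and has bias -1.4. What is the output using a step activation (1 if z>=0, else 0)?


z = w . x + b
= -1.9*-1.5 + 0.3*0.3 + 1.7*0.3 + 0.1*-1.6 + -1.4
= 2.85 + 0.09 + 0.51 + -0.16 + -1.4
= 3.29 + -1.4
= 1.89
Since z = 1.89 >= 0, output = 1

1


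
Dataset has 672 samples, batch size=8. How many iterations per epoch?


Iterations per epoch = dataset_size / batch_size
= 672 / 8
= 84

84


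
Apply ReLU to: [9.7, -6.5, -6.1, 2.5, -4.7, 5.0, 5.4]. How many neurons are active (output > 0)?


ReLU(x) = max(0, x) for each element:
ReLU(9.7) = 9.7
ReLU(-6.5) = 0
ReLU(-6.1) = 0
ReLU(2.5) = 2.5
ReLU(-4.7) = 0
ReLU(5.0) = 5.0
ReLU(5.4) = 5.4
Active neurons (>0): 4

4


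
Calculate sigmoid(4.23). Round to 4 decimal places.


sigmoid(z) = 1 / (1 + exp(-z))
exp(-(4.23)) = exp(-4.23) = 0.0146
1 + 0.0146 = 1.0146
1 / 1.0146 = 0.9857

0.9857


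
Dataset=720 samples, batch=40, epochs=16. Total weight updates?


Iterations per epoch = 720 / 40 = 18
Total updates = iterations_per_epoch * epochs
= 18 * 16
= 288

288


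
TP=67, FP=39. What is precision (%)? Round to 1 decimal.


Precision = TP / (TP + FP) * 100
= 67 / (67 + 39)
= 67 / 106
= 0.6321
= 63.2%

63.2


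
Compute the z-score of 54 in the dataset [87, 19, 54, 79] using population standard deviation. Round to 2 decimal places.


Mean = (87 + 19 + 54 + 79) / 4 = 59.75
Variance = sum((x_i - mean)^2) / n = 701.6875
Std = sqrt(701.6875) = 26.4894
Z = (x - mean) / std
= (54 - 59.75) / 26.4894
= -5.75 / 26.4894
= -0.22

-0.22


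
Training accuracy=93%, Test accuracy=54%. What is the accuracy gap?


Gap = train_accuracy - test_accuracy
= 93 - 54
= 39%
This large gap strongly indicates overfitting.

39


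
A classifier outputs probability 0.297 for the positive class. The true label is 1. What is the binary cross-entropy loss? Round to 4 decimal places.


For y=1: Loss = -log(p)
= -log(0.297)
= -(-1.214)
= 1.2140

1.2140


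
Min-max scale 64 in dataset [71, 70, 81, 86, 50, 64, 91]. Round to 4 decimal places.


Min = 50, Max = 91
Range = 91 - 50 = 41
Scaled = (x - min) / (max - min)
= (64 - 50) / 41
= 14 / 41
= 0.3415

0.3415


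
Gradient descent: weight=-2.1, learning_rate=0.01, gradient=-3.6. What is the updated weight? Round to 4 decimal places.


w_new = w_old - lr * gradient
= -2.1 - 0.01 * -3.6
= -2.1 - (-0.036)
= -2.0640

-2.0640


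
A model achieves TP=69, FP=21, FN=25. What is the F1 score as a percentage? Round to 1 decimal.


Precision = TP / (TP + FP) = 69 / 90 = 0.7667
Recall = TP / (TP + FN) = 69 / 94 = 0.734
F1 = 2 * P * R / (P + R)
= 2 * 0.7667 * 0.734 / (0.7667 + 0.734)
= 1.1255 / 1.5007
= 0.75
As percentage: 75.0%

75.0


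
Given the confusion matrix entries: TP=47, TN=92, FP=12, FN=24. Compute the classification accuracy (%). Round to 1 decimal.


Accuracy = (TP + TN) / (TP + TN + FP + FN) * 100
= (47 + 92) / (47 + 92 + 12 + 24)
= 139 / 175
= 0.7943
= 79.4%

79.4


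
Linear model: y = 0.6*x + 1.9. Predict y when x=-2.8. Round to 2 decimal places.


y = 0.6 * -2.8 + (1.9)
= -1.68 + (1.9)
= 0.22

0.22


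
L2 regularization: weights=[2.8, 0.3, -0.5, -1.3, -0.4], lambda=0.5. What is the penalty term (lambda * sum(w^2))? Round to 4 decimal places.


Squaring each weight:
2.8^2 = 7.84
0.3^2 = 0.09
(-0.5)^2 = 0.25
(-1.3)^2 = 1.69
(-0.4)^2 = 0.16
Sum of squares = 10.03
Penalty = 0.5 * 10.03 = 5.0150

5.0150


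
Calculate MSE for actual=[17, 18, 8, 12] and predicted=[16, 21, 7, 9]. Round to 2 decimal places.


Differences: [1, -3, 1, 3]
Squared errors: [1, 9, 1, 9]
Sum of squared errors = 20
MSE = 20 / 4 = 5.00

5.00


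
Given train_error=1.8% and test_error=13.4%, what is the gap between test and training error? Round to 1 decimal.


Generalization gap = test_error - train_error
= 13.4 - 1.8
= 11.6%
A large gap suggests overfitting.

11.6


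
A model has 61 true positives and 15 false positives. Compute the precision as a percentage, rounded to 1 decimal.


Precision = TP / (TP + FP) * 100
= 61 / (61 + 15)
= 61 / 76
= 0.8026
= 80.3%

80.3


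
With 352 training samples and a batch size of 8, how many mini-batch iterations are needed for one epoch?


Iterations per epoch = dataset_size / batch_size
= 352 / 8
= 44

44


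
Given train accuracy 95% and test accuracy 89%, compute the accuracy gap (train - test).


Gap = train_accuracy - test_accuracy
= 95 - 89
= 6%
This moderate gap may indicate mild overfitting.

6


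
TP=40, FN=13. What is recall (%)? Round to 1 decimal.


Recall = TP / (TP + FN) * 100
= 40 / (40 + 13)
= 40 / 53
= 0.7547
= 75.5%

75.5


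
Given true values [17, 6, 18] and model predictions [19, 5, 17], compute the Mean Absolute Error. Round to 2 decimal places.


Absolute errors: [2, 1, 1]
Sum of absolute errors = 4
MAE = 4 / 3 = 1.33

1.33


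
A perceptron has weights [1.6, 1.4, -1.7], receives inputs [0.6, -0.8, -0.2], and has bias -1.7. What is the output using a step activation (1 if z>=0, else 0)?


z = w . x + b
= 1.6*0.6 + 1.4*-0.8 + -1.7*-0.2 + -1.7
= 0.96 + -1.12 + 0.34 + -1.7
= 0.18 + -1.7
= -1.52
Since z = -1.52 < 0, output = 0

0


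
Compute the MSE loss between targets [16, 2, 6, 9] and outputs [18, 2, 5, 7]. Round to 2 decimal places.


Differences: [-2, 0, 1, 2]
Squared errors: [4, 0, 1, 4]
Sum of squared errors = 9
MSE = 9 / 4 = 2.25

2.25


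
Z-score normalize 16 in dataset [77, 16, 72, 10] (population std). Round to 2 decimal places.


Mean = (77 + 16 + 72 + 10) / 4 = 43.75
Variance = sum((x_i - mean)^2) / n = 953.1875
Std = sqrt(953.1875) = 30.8737
Z = (x - mean) / std
= (16 - 43.75) / 30.8737
= -27.75 / 30.8737
= -0.90

-0.90


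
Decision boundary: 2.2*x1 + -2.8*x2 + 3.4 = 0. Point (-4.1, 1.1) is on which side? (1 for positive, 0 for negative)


Compute 2.2 * -4.1 + -2.8 * 1.1 + 3.4
= -9.02 + -3.08 + 3.4
= -8.7
Since -8.7 < 0, the point is on the negative side.

0


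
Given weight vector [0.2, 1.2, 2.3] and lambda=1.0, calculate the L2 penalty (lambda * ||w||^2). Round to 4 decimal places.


Squaring each weight:
0.2^2 = 0.04
1.2^2 = 1.44
2.3^2 = 5.29
Sum of squares = 6.77
Penalty = 1.0 * 6.77 = 6.7700

6.7700


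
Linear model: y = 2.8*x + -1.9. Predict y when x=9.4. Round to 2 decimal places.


y = 2.8 * 9.4 + (-1.9)
= 26.32 + (-1.9)
= 24.42

24.42


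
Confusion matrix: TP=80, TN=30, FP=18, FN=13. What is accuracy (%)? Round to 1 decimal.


Accuracy = (TP + TN) / (TP + TN + FP + FN) * 100
= (80 + 30) / (80 + 30 + 18 + 13)
= 110 / 141
= 0.7801
= 78.0%

78.0


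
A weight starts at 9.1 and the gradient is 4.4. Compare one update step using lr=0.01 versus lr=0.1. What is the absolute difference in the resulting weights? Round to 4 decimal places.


With lr=0.01: w_new = 9.1 - 0.01 * 4.4 = 9.056
With lr=0.1: w_new = 9.1 - 0.1 * 4.4 = 8.66
Absolute difference = |9.056 - 8.66|
= 0.3960

0.3960


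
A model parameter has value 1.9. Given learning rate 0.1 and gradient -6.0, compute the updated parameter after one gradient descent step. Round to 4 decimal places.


w_new = w_old - lr * gradient
= 1.9 - 0.1 * -6.0
= 1.9 - (-0.6)
= 2.5000

2.5000


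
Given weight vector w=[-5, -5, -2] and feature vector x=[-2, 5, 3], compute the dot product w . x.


Element-wise products:
-5 * -2 = 10
-5 * 5 = -25
-2 * 3 = -6
Sum = 10 + -25 + -6
= -21

-21


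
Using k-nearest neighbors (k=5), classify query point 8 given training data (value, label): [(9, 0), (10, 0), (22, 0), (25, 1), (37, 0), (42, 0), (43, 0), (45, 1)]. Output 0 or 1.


Distances from query 8:
Point 9 (class 0): distance = 1
Point 10 (class 0): distance = 2
Point 22 (class 0): distance = 14
Point 25 (class 1): distance = 17
Point 37 (class 0): distance = 29
K=5 nearest neighbors: classes = [0, 0, 0, 1, 0]
Votes for class 1: 1 / 5
Majority vote => class 0

0


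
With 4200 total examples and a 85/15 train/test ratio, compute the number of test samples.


Train samples = 4200 * 85% = 3570
Test samples = 4200 - 3570
= 630

630


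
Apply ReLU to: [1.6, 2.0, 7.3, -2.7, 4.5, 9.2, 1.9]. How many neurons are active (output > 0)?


ReLU(x) = max(0, x) for each element:
ReLU(1.6) = 1.6
ReLU(2.0) = 2.0
ReLU(7.3) = 7.3
ReLU(-2.7) = 0
ReLU(4.5) = 4.5
ReLU(9.2) = 9.2
ReLU(1.9) = 1.9
Active neurons (>0): 6

6


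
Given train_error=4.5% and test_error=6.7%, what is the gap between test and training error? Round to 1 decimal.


Generalization gap = test_error - train_error
= 6.7 - 4.5
= 2.2%
A moderate gap.

2.2


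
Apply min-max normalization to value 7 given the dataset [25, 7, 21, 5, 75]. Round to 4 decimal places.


Min = 5, Max = 75
Range = 75 - 5 = 70
Scaled = (x - min) / (max - min)
= (7 - 5) / 70
= 2 / 70
= 0.0286

0.0286


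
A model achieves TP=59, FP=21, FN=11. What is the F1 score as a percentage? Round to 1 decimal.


Precision = TP / (TP + FP) = 59 / 80 = 0.7375
Recall = TP / (TP + FN) = 59 / 70 = 0.8429
F1 = 2 * P * R / (P + R)
= 2 * 0.7375 * 0.8429 / (0.7375 + 0.8429)
= 1.2432 / 1.5804
= 0.7867
As percentage: 78.7%

78.7


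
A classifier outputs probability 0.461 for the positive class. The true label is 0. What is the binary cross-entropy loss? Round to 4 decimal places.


For y=0: Loss = -log(1-p)
= -log(1 - 0.461)
= -log(0.539)
= -(-0.618)
= 0.6180

0.6180


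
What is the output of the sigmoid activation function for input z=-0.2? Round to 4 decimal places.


sigmoid(z) = 1 / (1 + exp(-z))
exp(-(-0.2)) = exp(0.2) = 1.2214
1 + 1.2214 = 2.2214
1 / 2.2214 = 0.4502

0.4502


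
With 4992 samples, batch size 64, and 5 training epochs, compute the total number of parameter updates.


Iterations per epoch = 4992 / 64 = 78
Total updates = iterations_per_epoch * epochs
= 78 * 5
= 390

390


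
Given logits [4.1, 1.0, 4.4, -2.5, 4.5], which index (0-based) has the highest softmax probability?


Softmax is a monotonic transformation, so it preserves the argmax.
We need to find the index of the maximum logit.
Index 0: 4.1
Index 1: 1.0
Index 2: 4.4
Index 3: -2.5
Index 4: 4.5
Maximum logit = 4.5 at index 4

4


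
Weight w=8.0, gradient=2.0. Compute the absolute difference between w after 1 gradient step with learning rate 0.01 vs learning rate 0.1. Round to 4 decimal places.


With lr=0.01: w_new = 8.0 - 0.01 * 2.0 = 7.98
With lr=0.1: w_new = 8.0 - 0.1 * 2.0 = 7.8
Absolute difference = |7.98 - 7.8|
= 0.1800

0.1800


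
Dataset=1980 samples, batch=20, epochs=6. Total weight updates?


Iterations per epoch = 1980 / 20 = 99
Total updates = iterations_per_epoch * epochs
= 99 * 6
= 594

594


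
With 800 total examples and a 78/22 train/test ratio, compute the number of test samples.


Train samples = 800 * 78% = 624
Test samples = 800 - 624
= 176

176


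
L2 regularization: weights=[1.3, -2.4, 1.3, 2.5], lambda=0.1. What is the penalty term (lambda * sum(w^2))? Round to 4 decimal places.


Squaring each weight:
1.3^2 = 1.69
(-2.4)^2 = 5.76
1.3^2 = 1.69
2.5^2 = 6.25
Sum of squares = 15.39
Penalty = 0.1 * 15.39 = 1.5390

1.5390


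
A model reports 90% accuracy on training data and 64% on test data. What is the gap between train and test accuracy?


Gap = train_accuracy - test_accuracy
= 90 - 64
= 26%
This large gap strongly indicates overfitting.

26


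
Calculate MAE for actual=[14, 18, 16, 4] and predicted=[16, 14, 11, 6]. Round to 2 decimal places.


Absolute errors: [2, 4, 5, 2]
Sum of absolute errors = 13
MAE = 13 / 4 = 3.25

3.25


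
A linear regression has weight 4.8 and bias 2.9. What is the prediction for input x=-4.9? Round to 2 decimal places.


y = 4.8 * -4.9 + (2.9)
= -23.52 + (2.9)
= -20.62

-20.62


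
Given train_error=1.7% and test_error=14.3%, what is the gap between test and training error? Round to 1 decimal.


Generalization gap = test_error - train_error
= 14.3 - 1.7
= 12.6%
A large gap suggests overfitting.

12.6


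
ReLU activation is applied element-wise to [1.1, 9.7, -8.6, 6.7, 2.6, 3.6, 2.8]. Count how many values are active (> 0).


ReLU(x) = max(0, x) for each element:
ReLU(1.1) = 1.1
ReLU(9.7) = 9.7
ReLU(-8.6) = 0
ReLU(6.7) = 6.7
ReLU(2.6) = 2.6
ReLU(3.6) = 3.6
ReLU(2.8) = 2.8
Active neurons (>0): 6

6


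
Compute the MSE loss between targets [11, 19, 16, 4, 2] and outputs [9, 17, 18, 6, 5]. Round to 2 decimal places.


Differences: [2, 2, -2, -2, -3]
Squared errors: [4, 4, 4, 4, 9]
Sum of squared errors = 25
MSE = 25 / 5 = 5.00

5.00


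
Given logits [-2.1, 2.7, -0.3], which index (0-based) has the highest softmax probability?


Softmax is a monotonic transformation, so it preserves the argmax.
We need to find the index of the maximum logit.
Index 0: -2.1
Index 1: 2.7
Index 2: -0.3
Maximum logit = 2.7 at index 1

1


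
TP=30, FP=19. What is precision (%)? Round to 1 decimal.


Precision = TP / (TP + FP) * 100
= 30 / (30 + 19)
= 30 / 49
= 0.6122
= 61.2%

61.2


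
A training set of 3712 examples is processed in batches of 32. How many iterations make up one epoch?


Iterations per epoch = dataset_size / batch_size
= 3712 / 32
= 116

116


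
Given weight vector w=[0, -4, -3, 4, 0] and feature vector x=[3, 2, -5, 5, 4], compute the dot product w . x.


Element-wise products:
0 * 3 = 0
-4 * 2 = -8
-3 * -5 = 15
4 * 5 = 20
0 * 4 = 0
Sum = 0 + -8 + 15 + 20 + 0
= 27

27


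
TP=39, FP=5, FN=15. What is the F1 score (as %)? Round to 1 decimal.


Precision = TP / (TP + FP) = 39 / 44 = 0.8864
Recall = TP / (TP + FN) = 39 / 54 = 0.7222
F1 = 2 * P * R / (P + R)
= 2 * 0.8864 * 0.7222 / (0.8864 + 0.7222)
= 1.2803 / 1.6086
= 0.7959
As percentage: 79.6%

79.6


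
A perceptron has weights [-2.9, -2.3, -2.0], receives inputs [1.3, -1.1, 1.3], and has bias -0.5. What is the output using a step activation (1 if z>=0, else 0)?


z = w . x + b
= -2.9*1.3 + -2.3*-1.1 + -2.0*1.3 + -0.5
= -3.77 + 2.53 + -2.6 + -0.5
= -3.84 + -0.5
= -4.34
Since z = -4.34 < 0, output = 0

0


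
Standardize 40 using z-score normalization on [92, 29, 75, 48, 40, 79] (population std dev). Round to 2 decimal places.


Mean = (92 + 29 + 75 + 48 + 40 + 79) / 6 = 60.5
Variance = sum((x_i - mean)^2) / n = 518.9167
Std = sqrt(518.9167) = 22.7797
Z = (x - mean) / std
= (40 - 60.5) / 22.7797
= -20.5 / 22.7797
= -0.90

-0.90


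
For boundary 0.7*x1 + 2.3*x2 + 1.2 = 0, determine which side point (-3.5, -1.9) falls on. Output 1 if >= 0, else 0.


Compute 0.7 * -3.5 + 2.3 * -1.9 + 1.2
= -2.45 + -4.37 + 1.2
= -5.62
Since -5.62 < 0, the point is on the negative side.

0


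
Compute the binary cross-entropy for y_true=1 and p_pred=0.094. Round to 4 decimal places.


For y=1: Loss = -log(p)
= -log(0.094)
= -(-2.3645)
= 2.3645

2.3645


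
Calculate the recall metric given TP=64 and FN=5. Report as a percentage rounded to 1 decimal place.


Recall = TP / (TP + FN) * 100
= 64 / (64 + 5)
= 64 / 69
= 0.9275
= 92.8%

92.8


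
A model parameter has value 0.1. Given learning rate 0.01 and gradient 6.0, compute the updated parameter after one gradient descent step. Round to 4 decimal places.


w_new = w_old - lr * gradient
= 0.1 - 0.01 * 6.0
= 0.1 - (0.06)
= 0.0400

0.0400


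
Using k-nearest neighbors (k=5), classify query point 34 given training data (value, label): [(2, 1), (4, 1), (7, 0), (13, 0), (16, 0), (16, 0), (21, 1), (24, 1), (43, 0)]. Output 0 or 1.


Distances from query 34:
Point 43 (class 0): distance = 9
Point 24 (class 1): distance = 10
Point 21 (class 1): distance = 13
Point 16 (class 0): distance = 18
Point 16 (class 0): distance = 18
K=5 nearest neighbors: classes = [0, 1, 1, 0, 0]
Votes for class 1: 2 / 5
Majority vote => class 0

0


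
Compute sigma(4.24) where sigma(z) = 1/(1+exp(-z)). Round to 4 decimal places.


sigmoid(z) = 1 / (1 + exp(-z))
exp(-(4.24)) = exp(-4.24) = 0.0144
1 + 0.0144 = 1.0144
1 / 1.0144 = 0.9858

0.9858


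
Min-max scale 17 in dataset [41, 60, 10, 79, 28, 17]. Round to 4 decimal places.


Min = 10, Max = 79
Range = 79 - 10 = 69
Scaled = (x - min) / (max - min)
= (17 - 10) / 69
= 7 / 69
= 0.1014

0.1014


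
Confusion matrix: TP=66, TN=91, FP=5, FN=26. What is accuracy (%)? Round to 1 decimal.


Accuracy = (TP + TN) / (TP + TN + FP + FN) * 100
= (66 + 91) / (66 + 91 + 5 + 26)
= 157 / 188
= 0.8351
= 83.5%

83.5


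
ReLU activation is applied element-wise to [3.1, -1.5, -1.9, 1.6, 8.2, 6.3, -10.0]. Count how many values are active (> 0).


ReLU(x) = max(0, x) for each element:
ReLU(3.1) = 3.1
ReLU(-1.5) = 0
ReLU(-1.9) = 0
ReLU(1.6) = 1.6
ReLU(8.2) = 8.2
ReLU(6.3) = 6.3
ReLU(-10.0) = 0
Active neurons (>0): 4

4


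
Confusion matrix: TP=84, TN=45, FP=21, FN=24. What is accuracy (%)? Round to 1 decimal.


Accuracy = (TP + TN) / (TP + TN + FP + FN) * 100
= (84 + 45) / (84 + 45 + 21 + 24)
= 129 / 174
= 0.7414
= 74.1%

74.1


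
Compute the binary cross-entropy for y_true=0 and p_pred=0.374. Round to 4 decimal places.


For y=0: Loss = -log(1-p)
= -log(1 - 0.374)
= -log(0.626)
= -(-0.4684)
= 0.4684

0.4684


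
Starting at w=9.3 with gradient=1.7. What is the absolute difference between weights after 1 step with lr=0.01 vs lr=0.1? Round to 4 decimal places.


With lr=0.01: w_new = 9.3 - 0.01 * 1.7 = 9.283
With lr=0.1: w_new = 9.3 - 0.1 * 1.7 = 9.13
Absolute difference = |9.283 - 9.13|
= 0.1530

0.1530


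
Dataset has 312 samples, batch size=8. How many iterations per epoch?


Iterations per epoch = dataset_size / batch_size
= 312 / 8
= 39

39


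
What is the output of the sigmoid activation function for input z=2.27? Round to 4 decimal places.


sigmoid(z) = 1 / (1 + exp(-z))
exp(-(2.27)) = exp(-2.27) = 0.1033
1 + 0.1033 = 1.1033
1 / 1.1033 = 0.9064

0.9064


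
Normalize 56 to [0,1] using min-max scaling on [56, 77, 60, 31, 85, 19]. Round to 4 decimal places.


Min = 19, Max = 85
Range = 85 - 19 = 66
Scaled = (x - min) / (max - min)
= (56 - 19) / 66
= 37 / 66
= 0.5606

0.5606


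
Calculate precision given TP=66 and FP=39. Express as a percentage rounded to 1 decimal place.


Precision = TP / (TP + FP) * 100
= 66 / (66 + 39)
= 66 / 105
= 0.6286
= 62.9%

62.9


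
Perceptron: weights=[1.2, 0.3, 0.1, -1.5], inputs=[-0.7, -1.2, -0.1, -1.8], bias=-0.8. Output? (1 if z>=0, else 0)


z = w . x + b
= 1.2*-0.7 + 0.3*-1.2 + 0.1*-0.1 + -1.5*-1.8 + -0.8
= -0.84 + -0.36 + -0.01 + 2.7 + -0.8
= 1.49 + -0.8
= 0.69
Since z = 0.69 >= 0, output = 1

1


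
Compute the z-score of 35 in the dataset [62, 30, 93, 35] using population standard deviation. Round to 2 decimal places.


Mean = (62 + 30 + 93 + 35) / 4 = 55.0
Variance = sum((x_i - mean)^2) / n = 629.5
Std = sqrt(629.5) = 25.0898
Z = (x - mean) / std
= (35 - 55.0) / 25.0898
= -20.0 / 25.0898
= -0.80

-0.80


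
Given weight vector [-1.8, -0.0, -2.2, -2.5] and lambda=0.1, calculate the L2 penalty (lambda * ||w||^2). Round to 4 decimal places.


Squaring each weight:
(-1.8)^2 = 3.24
(-0.0)^2 = 0.0
(-2.2)^2 = 4.84
(-2.5)^2 = 6.25
Sum of squares = 14.33
Penalty = 0.1 * 14.33 = 1.4330

1.4330


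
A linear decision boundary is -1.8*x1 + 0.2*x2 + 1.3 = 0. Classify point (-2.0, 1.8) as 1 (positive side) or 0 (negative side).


Compute -1.8 * -2.0 + 0.2 * 1.8 + 1.3
= 3.6 + 0.36 + 1.3
= 5.26
Since 5.26 >= 0, the point is on the positive side.

1
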